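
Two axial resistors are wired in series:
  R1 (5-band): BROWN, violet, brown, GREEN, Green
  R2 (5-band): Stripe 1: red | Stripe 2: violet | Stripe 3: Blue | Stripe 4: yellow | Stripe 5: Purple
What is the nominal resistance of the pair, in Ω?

R1: brown, violet, brown → 171; green ×10^5 → 17100000 Ω.
R2: red, violet, blue → 276; yellow ×10^4 → 2760000 Ω.
Series: 17100000 + 2760000 = 19860000 Ω.

19860000 Ω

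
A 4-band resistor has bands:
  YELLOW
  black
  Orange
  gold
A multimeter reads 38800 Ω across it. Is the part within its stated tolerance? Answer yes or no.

Yellow → 4 (first significant figure)
Black → 0 (second significant figure)
Orange → ×10^3 multiplier
Gold → ±5% tolerance
40 × 1000 = 40000 Ω
Allowed range: 38000 Ω to 42000 Ω.
38800 Ω lies inside that range.

yes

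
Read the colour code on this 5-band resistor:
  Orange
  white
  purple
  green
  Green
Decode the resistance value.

39700000 Ω

Orange → 3 (first significant figure)
White → 9 (second significant figure)
Violet → 7 (third significant figure)
Green → ×10^5 multiplier
397 × 100000 = 39700000 Ω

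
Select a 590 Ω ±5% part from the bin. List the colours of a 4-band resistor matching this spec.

green, white, brown, gold

590 Ω = 59 × 10^1.
5 → green
9 → white
Multiplier 10^1 → brown.
±5% tolerance → gold.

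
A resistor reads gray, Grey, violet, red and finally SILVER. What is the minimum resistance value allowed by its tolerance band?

79830 Ω

Grey → 8 (first significant figure)
Grey → 8 (second significant figure)
Violet → 7 (third significant figure)
Red → ×10^2 multiplier
Silver → ±10% tolerance
887 × 100 = 88700 Ω
Minimum = 88700 × (1 − 10/100) = 79830 Ω.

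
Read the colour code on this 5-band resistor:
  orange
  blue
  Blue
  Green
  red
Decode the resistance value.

Orange → 3 (first significant figure)
Blue → 6 (second significant figure)
Blue → 6 (third significant figure)
Green → ×10^5 multiplier
366 × 100000 = 36600000 Ω

36600000 Ω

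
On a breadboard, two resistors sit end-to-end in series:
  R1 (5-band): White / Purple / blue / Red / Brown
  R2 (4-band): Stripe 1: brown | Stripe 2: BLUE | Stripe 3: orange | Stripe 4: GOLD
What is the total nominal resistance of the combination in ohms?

113600 Ω

R1: white, violet, blue → 976; red ×10^2 → 97600 Ω.
R2: brown, blue → 16; orange ×10^3 → 16000 Ω.
Series: 97600 + 16000 = 113600 Ω.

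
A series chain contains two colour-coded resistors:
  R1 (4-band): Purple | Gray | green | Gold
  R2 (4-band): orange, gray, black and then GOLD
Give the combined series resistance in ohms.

R1: violet, grey → 78; green ×10^5 → 7800000 Ω.
R2: orange, grey → 38; black ×1 → 38 Ω.
Series: 7800000 + 38 = 7800038 Ω.

7800038 Ω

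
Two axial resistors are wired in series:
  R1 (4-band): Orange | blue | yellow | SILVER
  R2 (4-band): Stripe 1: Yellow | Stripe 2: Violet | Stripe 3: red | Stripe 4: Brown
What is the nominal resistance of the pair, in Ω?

R1: orange, blue → 36; yellow ×10^4 → 360000 Ω.
R2: yellow, violet → 47; red ×10^2 → 4700 Ω.
Series: 360000 + 4700 = 364700 Ω.

364700 Ω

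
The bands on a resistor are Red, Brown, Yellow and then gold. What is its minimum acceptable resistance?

Red → 2 (first significant figure)
Brown → 1 (second significant figure)
Yellow → ×10^4 multiplier
Gold → ±5% tolerance
21 × 10000 = 210000 Ω
Minimum = 210000 × (1 − 5/100) = 199500 Ω.

199500 Ω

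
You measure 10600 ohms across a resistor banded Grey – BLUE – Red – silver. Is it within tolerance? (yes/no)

no

Grey → 8 (first significant figure)
Blue → 6 (second significant figure)
Red → ×10^2 multiplier
Silver → ±10% tolerance
86 × 100 = 8600 Ω
Allowed range: 7740 Ω to 9460 Ω.
10600 ohms lies outside that range.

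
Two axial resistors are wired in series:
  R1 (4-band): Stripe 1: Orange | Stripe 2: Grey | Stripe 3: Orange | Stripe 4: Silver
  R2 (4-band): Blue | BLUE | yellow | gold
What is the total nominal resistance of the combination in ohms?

R1: orange, grey → 38; orange ×10^3 → 38000 Ω.
R2: blue, blue → 66; yellow ×10^4 → 660000 Ω.
Series: 38000 + 660000 = 698000 Ω.

698000 Ω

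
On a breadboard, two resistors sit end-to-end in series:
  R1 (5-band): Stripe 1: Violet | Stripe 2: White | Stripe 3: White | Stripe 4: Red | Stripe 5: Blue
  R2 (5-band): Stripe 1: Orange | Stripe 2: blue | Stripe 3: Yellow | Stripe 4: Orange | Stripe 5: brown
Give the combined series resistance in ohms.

R1: violet, white, white → 799; red ×10^2 → 79900 Ω.
R2: orange, blue, yellow → 364; orange ×10^3 → 364000 Ω.
Series: 79900 + 364000 = 443900 Ω.

443900 Ω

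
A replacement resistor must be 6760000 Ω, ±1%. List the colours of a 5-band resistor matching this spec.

6760000 Ω = 676 × 10^4.
6 → blue
7 → violet
6 → blue
Multiplier 10^4 → yellow.
±1% tolerance → brown.

blue, violet, blue, yellow, brown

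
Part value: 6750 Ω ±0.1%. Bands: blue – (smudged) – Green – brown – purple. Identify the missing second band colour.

violet

6750 Ω = 675 × 10^1.
The second band gives digit 7 of the significand, and 7 is violet.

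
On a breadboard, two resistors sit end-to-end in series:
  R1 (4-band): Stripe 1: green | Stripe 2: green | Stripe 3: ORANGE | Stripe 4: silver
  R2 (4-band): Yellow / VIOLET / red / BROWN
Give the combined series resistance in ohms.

R1: green, green → 55; orange ×10^3 → 55000 Ω.
R2: yellow, violet → 47; red ×10^2 → 4700 Ω.
Series: 55000 + 4700 = 59700 Ω.

59700 Ω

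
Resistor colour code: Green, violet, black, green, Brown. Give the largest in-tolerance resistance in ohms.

57570000 Ω

Green → 5 (first significant figure)
Violet → 7 (second significant figure)
Black → 0 (third significant figure)
Green → ×10^5 multiplier
Brown → ±1% tolerance
570 × 100000 = 57000000 Ω
Largest = 57000000 × (1 + 1/100) = 57570000 Ω.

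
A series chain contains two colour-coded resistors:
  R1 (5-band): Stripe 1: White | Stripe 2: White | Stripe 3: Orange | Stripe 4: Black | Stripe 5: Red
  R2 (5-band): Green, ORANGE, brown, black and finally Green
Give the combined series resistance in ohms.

1524 Ω

R1: white, white, orange → 993; black ×1 → 993 Ω.
R2: green, orange, brown → 531; black ×1 → 531 Ω.
Series: 993 + 531 = 1524 Ω.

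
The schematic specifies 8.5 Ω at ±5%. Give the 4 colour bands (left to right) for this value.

8.5 Ω = 85 × 10^-1.
8 → grey
5 → green
Multiplier 10^-1 → gold.
±5% tolerance → gold.

grey, green, gold, gold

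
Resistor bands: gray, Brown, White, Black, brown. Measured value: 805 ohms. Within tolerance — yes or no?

Grey → 8 (first significant figure)
Brown → 1 (second significant figure)
White → 9 (third significant figure)
Black → ×1 multiplier
Brown → ±1% tolerance
819 × 1 = 819 Ω
Allowed range: 810.81 Ω to 827.19 Ω.
805 ohms lies outside that range.

no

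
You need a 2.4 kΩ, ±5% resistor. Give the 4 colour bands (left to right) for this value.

red, yellow, red, gold

2400 Ω = 24 × 10^2.
2 → red
4 → yellow
Multiplier 10^2 → red.
±5% tolerance → gold.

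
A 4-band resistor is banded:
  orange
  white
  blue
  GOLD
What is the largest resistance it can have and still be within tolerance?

Orange → 3 (first significant figure)
White → 9 (second significant figure)
Blue → ×10^6 multiplier
Gold → ±5% tolerance
39 × 1000000 = 39000000 Ω
Largest = 39000000 × (1 + 5/100) = 40950000 Ω.

40950000 Ω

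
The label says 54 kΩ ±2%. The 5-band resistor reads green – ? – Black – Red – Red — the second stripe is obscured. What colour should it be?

yellow

54000 Ω = 540 × 10^2.
The second band gives digit 4 of the significand, and 4 is yellow.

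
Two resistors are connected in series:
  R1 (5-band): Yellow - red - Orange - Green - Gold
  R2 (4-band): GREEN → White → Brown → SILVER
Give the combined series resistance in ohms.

R1: yellow, red, orange → 423; green ×10^5 → 42300000 Ω.
R2: green, white → 59; brown ×10 → 590 Ω.
Series: 42300000 + 590 = 42300590 Ω.

42300590 Ω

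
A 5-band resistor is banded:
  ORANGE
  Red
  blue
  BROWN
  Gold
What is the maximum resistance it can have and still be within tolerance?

Orange → 3 (first significant figure)
Red → 2 (second significant figure)
Blue → 6 (third significant figure)
Brown → ×10 multiplier
Gold → ±5% tolerance
326 × 10 = 3260 Ω
Maximum = 3260 × (1 + 5/100) = 3423 Ω.

3423 Ω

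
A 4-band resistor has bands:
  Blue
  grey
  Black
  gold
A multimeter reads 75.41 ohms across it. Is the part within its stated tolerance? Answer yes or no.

Blue → 6 (first significant figure)
Grey → 8 (second significant figure)
Black → ×1 multiplier
Gold → ±5% tolerance
68 × 1 = 68 Ω
Allowed range: 64.6 Ω to 71.4 Ω.
75.41 ohms lies outside that range.

no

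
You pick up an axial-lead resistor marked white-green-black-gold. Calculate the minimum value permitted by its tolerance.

90.25 Ω

White → 9 (first significant figure)
Green → 5 (second significant figure)
Black → ×1 multiplier
Gold → ±5% tolerance
95 × 1 = 95 Ω
Minimum = 95 × (1 − 5/100) = 90.25 Ω.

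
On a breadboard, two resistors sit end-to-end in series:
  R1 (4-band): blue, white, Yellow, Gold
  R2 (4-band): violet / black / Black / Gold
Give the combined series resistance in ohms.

690070 Ω

R1: blue, white → 69; yellow ×10^4 → 690000 Ω.
R2: violet, black → 70; black ×1 → 70 Ω.
Series: 690000 + 70 = 690070 Ω.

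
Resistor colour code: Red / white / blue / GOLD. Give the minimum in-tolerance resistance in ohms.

27550000 Ω

Red → 2 (first significant figure)
White → 9 (second significant figure)
Blue → ×10^6 multiplier
Gold → ±5% tolerance
29 × 1000000 = 29000000 Ω
Minimum = 29000000 × (1 − 5/100) = 27550000 Ω.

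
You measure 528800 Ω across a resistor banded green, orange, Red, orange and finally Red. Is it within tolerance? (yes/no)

yes

Green → 5 (first significant figure)
Orange → 3 (second significant figure)
Red → 2 (third significant figure)
Orange → ×10^3 multiplier
Red → ±2% tolerance
532 × 1000 = 532000 Ω
Allowed range: 521360 Ω to 542640 Ω.
528800 Ω lies inside that range.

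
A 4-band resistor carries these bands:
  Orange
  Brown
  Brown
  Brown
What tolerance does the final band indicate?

±1%

The last band, brown, is the tolerance band.
Brown corresponds to ±1%.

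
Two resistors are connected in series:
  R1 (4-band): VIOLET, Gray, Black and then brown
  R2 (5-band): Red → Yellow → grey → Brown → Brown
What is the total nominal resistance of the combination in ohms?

R1: violet, grey → 78; black ×1 → 78 Ω.
R2: red, yellow, grey → 248; brown ×10 → 2480 Ω.
Series: 78 + 2480 = 2558 Ω.

2558 Ω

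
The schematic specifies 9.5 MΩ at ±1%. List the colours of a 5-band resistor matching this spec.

9500000 Ω = 950 × 10^4.
9 → white
5 → green
0 → black
Multiplier 10^4 → yellow.
±1% tolerance → brown.

white, green, black, yellow, brown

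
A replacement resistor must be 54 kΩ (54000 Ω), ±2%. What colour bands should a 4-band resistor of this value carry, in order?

green, yellow, orange, red

54000 Ω = 54 × 10^3.
5 → green
4 → yellow
Multiplier 10^3 → orange.
±2% tolerance → red.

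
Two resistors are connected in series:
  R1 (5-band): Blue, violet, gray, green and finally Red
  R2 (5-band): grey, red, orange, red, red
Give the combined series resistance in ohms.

67882300 Ω

R1: blue, violet, grey → 678; green ×10^5 → 67800000 Ω.
R2: grey, red, orange → 823; red ×10^2 → 82300 Ω.
Series: 67800000 + 82300 = 67882300 Ω.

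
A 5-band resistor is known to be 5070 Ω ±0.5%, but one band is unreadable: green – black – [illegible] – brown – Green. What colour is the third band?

5070 Ω = 507 × 10^1.
The third band gives digit 7 of the significand, and 7 is violet.

violet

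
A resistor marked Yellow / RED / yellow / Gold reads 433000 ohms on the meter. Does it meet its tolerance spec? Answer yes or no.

yes

Yellow → 4 (first significant figure)
Red → 2 (second significant figure)
Yellow → ×10^4 multiplier
Gold → ±5% tolerance
42 × 10000 = 420000 Ω
Allowed range: 399000 Ω to 441000 Ω.
433000 ohms lies inside that range.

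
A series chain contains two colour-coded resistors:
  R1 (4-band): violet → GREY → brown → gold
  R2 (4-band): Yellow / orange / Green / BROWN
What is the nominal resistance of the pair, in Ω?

R1: violet, grey → 78; brown ×10 → 780 Ω.
R2: yellow, orange → 43; green ×10^5 → 4300000 Ω.
Series: 780 + 4300000 = 4300780 Ω.

4300780 Ω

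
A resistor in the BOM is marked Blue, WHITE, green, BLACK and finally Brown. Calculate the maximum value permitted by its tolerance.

701.95 Ω

Blue → 6 (first significant figure)
White → 9 (second significant figure)
Green → 5 (third significant figure)
Black → ×1 multiplier
Brown → ±1% tolerance
695 × 1 = 695 Ω
Maximum = 695 × (1 + 1/100) = 701.95 Ω.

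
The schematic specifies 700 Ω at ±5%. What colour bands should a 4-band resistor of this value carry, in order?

violet, black, brown, gold

700 Ω = 70 × 10^1.
7 → violet
0 → black
Multiplier 10^1 → brown.
±5% tolerance → gold.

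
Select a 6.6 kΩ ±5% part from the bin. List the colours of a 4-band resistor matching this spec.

blue, blue, red, gold

6600 Ω = 66 × 10^2.
6 → blue
6 → blue
Multiplier 10^2 → red.
±5% tolerance → gold.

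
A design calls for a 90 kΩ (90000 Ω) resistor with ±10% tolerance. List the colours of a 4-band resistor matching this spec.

90000 Ω = 90 × 10^3.
9 → white
0 → black
Multiplier 10^3 → orange.
±10% tolerance → silver.

white, black, orange, silver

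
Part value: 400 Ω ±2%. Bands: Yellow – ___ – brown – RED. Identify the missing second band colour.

black

400 Ω = 40 × 10^1.
The second band gives digit 0 of the significand, and 0 is black.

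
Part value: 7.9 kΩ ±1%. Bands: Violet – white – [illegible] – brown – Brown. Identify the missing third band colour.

7900 Ω = 790 × 10^1.
The third band gives digit 0 of the significand, and 0 is black.

black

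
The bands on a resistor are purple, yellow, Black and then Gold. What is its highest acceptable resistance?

Violet → 7 (first significant figure)
Yellow → 4 (second significant figure)
Black → ×1 multiplier
Gold → ±5% tolerance
74 × 1 = 74 Ω
Highest = 74 × (1 + 5/100) = 77.7 Ω.

77.7 Ω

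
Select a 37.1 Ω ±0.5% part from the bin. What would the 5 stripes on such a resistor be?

37.1 Ω = 371 × 10^-1.
3 → orange
7 → violet
1 → brown
Multiplier 10^-1 → gold.
±0.5% tolerance → green.

orange, violet, brown, gold, green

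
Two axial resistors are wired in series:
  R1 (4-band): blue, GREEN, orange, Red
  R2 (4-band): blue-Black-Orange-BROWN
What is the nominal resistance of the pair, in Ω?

R1: blue, green → 65; orange ×10^3 → 65000 Ω.
R2: blue, black → 60; orange ×10^3 → 60000 Ω.
Series: 65000 + 60000 = 125000 Ω.

125000 Ω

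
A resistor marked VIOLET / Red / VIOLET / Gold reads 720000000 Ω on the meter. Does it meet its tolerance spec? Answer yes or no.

Violet → 7 (first significant figure)
Red → 2 (second significant figure)
Violet → ×10^7 multiplier
Gold → ±5% tolerance
72 × 10000000 = 720000000 Ω
Allowed range: 684000000 Ω to 756000000 Ω.
720000000 Ω lies inside that range.

yes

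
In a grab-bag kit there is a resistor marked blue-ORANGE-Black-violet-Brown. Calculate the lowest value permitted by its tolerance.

Blue → 6 (first significant figure)
Orange → 3 (second significant figure)
Black → 0 (third significant figure)
Violet → ×10^7 multiplier
Brown → ±1% tolerance
630 × 10000000 = 6300000000 Ω
Lowest = 6300000000 × (1 − 1/100) = 6237000000 Ω.

6237000000 Ω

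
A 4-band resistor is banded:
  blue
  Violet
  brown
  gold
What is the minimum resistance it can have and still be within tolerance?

Blue → 6 (first significant figure)
Violet → 7 (second significant figure)
Brown → ×10 multiplier
Gold → ±5% tolerance
67 × 10 = 670 Ω
Minimum = 670 × (1 − 5/100) = 636.5 Ω.

636.5 Ω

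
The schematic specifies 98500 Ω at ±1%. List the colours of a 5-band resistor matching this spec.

white, grey, green, red, brown

98500 Ω = 985 × 10^2.
9 → white
8 → grey
5 → green
Multiplier 10^2 → red.
±1% tolerance → brown.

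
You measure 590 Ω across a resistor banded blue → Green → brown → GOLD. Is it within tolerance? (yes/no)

no

Blue → 6 (first significant figure)
Green → 5 (second significant figure)
Brown → ×10 multiplier
Gold → ±5% tolerance
65 × 10 = 650 Ω
Allowed range: 617.5 Ω to 682.5 Ω.
590 Ω lies outside that range.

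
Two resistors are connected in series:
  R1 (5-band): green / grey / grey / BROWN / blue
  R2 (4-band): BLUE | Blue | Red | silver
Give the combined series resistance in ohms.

R1: green, grey, grey → 588; brown ×10 → 5880 Ω.
R2: blue, blue → 66; red ×10^2 → 6600 Ω.
Series: 5880 + 6600 = 12480 Ω.

12480 Ω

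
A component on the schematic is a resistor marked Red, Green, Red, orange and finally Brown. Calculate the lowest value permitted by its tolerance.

Red → 2 (first significant figure)
Green → 5 (second significant figure)
Red → 2 (third significant figure)
Orange → ×10^3 multiplier
Brown → ±1% tolerance
252 × 1000 = 252000 Ω
Lowest = 252000 × (1 − 1/100) = 249480 Ω.

249480 Ω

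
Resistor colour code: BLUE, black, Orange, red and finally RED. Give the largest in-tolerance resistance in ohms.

61506 Ω

Blue → 6 (first significant figure)
Black → 0 (second significant figure)
Orange → 3 (third significant figure)
Red → ×10^2 multiplier
Red → ±2% tolerance
603 × 100 = 60300 Ω
Largest = 60300 × (1 + 2/100) = 61506 Ω.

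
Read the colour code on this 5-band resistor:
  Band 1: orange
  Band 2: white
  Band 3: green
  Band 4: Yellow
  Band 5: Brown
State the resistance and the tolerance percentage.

3950000 Ω ±1%

Orange → 3 (first significant figure)
White → 9 (second significant figure)
Green → 5 (third significant figure)
Yellow → ×10^4 multiplier
Brown → ±1% tolerance
395 × 10000 = 3950000 Ω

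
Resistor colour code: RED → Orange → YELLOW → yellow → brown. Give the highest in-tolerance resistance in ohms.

Red → 2 (first significant figure)
Orange → 3 (second significant figure)
Yellow → 4 (third significant figure)
Yellow → ×10^4 multiplier
Brown → ±1% tolerance
234 × 10000 = 2340000 Ω
Highest = 2340000 × (1 + 1/100) = 2363400 Ω.

2363400 Ω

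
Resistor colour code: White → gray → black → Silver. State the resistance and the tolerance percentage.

White → 9 (first significant figure)
Grey → 8 (second significant figure)
Black → ×1 multiplier
Silver → ±10% tolerance
98 × 1 = 98 Ω

98 Ω ±10%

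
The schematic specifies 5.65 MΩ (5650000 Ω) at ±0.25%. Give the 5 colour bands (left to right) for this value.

green, blue, green, yellow, blue

5650000 Ω = 565 × 10^4.
5 → green
6 → blue
5 → green
Multiplier 10^4 → yellow.
±0.25% tolerance → blue.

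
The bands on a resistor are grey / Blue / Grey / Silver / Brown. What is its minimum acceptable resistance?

8.5932 Ω

Grey → 8 (first significant figure)
Blue → 6 (second significant figure)
Grey → 8 (third significant figure)
Silver → ×0.01 multiplier
Brown → ±1% tolerance
868 × 0.01 = 8.68 Ω
Minimum = 8.68 × (1 − 1/100) = 8.5932 Ω.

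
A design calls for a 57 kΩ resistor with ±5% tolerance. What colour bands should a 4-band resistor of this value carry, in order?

green, violet, orange, gold

57000 Ω = 57 × 10^3.
5 → green
7 → violet
Multiplier 10^3 → orange.
±5% tolerance → gold.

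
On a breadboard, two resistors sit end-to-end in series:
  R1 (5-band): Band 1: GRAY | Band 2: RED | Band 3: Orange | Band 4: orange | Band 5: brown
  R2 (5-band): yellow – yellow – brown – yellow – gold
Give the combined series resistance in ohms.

R1: grey, red, orange → 823; orange ×10^3 → 823000 Ω.
R2: yellow, yellow, brown → 441; yellow ×10^4 → 4410000 Ω.
Series: 823000 + 4410000 = 5233000 Ω.

5233000 Ω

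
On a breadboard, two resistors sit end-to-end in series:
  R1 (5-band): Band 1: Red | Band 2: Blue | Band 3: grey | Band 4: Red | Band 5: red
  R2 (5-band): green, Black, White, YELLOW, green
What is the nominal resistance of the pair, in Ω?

5116800 Ω

R1: red, blue, grey → 268; red ×10^2 → 26800 Ω.
R2: green, black, white → 509; yellow ×10^4 → 5090000 Ω.
Series: 26800 + 5090000 = 5116800 Ω.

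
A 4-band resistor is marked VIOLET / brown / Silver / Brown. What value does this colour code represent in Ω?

Violet → 7 (first significant figure)
Brown → 1 (second significant figure)
Silver → ×0.01 multiplier
71 × 0.01 = 0.71 Ω

0.71 Ω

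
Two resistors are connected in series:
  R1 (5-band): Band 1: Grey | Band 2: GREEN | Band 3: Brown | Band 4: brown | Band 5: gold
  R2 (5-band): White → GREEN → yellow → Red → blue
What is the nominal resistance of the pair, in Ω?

R1: grey, green, brown → 851; brown ×10 → 8510 Ω.
R2: white, green, yellow → 954; red ×10^2 → 95400 Ω.
Series: 8510 + 95400 = 103910 Ω.

103910 Ω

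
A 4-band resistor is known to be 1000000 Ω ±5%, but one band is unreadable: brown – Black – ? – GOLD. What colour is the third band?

green

1000000 Ω = 10 × 10^5.
The third band is the multiplier, 10^5, which is green.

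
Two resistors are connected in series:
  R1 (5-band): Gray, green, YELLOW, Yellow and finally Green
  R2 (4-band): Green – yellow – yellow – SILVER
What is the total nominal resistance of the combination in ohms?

9080000 Ω

R1: grey, green, yellow → 854; yellow ×10^4 → 8540000 Ω.
R2: green, yellow → 54; yellow ×10^4 → 540000 Ω.
Series: 8540000 + 540000 = 9080000 Ω.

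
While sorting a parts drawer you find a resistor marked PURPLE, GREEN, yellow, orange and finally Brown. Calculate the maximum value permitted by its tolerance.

761540 Ω

Violet → 7 (first significant figure)
Green → 5 (second significant figure)
Yellow → 4 (third significant figure)
Orange → ×10^3 multiplier
Brown → ±1% tolerance
754 × 1000 = 754000 Ω
Maximum = 754000 × (1 + 1/100) = 761540 Ω.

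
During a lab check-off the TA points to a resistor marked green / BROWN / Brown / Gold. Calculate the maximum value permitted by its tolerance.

535.5 Ω

Green → 5 (first significant figure)
Brown → 1 (second significant figure)
Brown → ×10 multiplier
Gold → ±5% tolerance
51 × 10 = 510 Ω
Maximum = 510 × (1 + 5/100) = 535.5 Ω.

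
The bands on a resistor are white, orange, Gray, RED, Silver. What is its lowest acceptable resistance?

84420 Ω

White → 9 (first significant figure)
Orange → 3 (second significant figure)
Grey → 8 (third significant figure)
Red → ×10^2 multiplier
Silver → ±10% tolerance
938 × 100 = 93800 Ω
Lowest = 93800 × (1 − 10/100) = 84420 Ω.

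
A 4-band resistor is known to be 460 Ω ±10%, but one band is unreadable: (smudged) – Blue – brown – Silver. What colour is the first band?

460 Ω = 46 × 10^1.
The first band gives digit 4 of the significand, and 4 is yellow.

yellow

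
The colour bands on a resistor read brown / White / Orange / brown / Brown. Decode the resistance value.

1930 Ω

Brown → 1 (first significant figure)
White → 9 (second significant figure)
Orange → 3 (third significant figure)
Brown → ×10 multiplier
193 × 10 = 1930 Ω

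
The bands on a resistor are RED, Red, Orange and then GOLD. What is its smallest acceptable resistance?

20900 Ω

Red → 2 (first significant figure)
Red → 2 (second significant figure)
Orange → ×10^3 multiplier
Gold → ±5% tolerance
22 × 1000 = 22000 Ω
Smallest = 22000 × (1 − 5/100) = 20900 Ω.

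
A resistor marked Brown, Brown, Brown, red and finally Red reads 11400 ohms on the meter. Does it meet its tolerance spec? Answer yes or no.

no

Brown → 1 (first significant figure)
Brown → 1 (second significant figure)
Brown → 1 (third significant figure)
Red → ×10^2 multiplier
Red → ±2% tolerance
111 × 100 = 11100 Ω
Allowed range: 10878 Ω to 11322 Ω.
11400 ohms lies outside that range.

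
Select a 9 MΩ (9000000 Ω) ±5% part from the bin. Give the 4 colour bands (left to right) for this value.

white, black, green, gold

9000000 Ω = 90 × 10^5.
9 → white
0 → black
Multiplier 10^5 → green.
±5% tolerance → gold.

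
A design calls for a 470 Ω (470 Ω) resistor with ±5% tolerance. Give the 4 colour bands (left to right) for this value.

470 Ω = 47 × 10^1.
4 → yellow
7 → violet
Multiplier 10^1 → brown.
±5% tolerance → gold.

yellow, violet, brown, gold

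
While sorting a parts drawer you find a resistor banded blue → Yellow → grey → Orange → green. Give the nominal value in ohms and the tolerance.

648000 Ω ±0.5%

Blue → 6 (first significant figure)
Yellow → 4 (second significant figure)
Grey → 8 (third significant figure)
Orange → ×10^3 multiplier
Green → ±0.5% tolerance
648 × 1000 = 648000 Ω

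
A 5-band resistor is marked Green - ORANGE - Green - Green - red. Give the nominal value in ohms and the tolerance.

53500000 Ω ±2%

Green → 5 (first significant figure)
Orange → 3 (second significant figure)
Green → 5 (third significant figure)
Green → ×10^5 multiplier
Red → ±2% tolerance
535 × 100000 = 53500000 Ω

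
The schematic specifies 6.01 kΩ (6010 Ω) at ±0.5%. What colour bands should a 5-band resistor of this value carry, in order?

blue, black, brown, brown, green

6010 Ω = 601 × 10^1.
6 → blue
0 → black
1 → brown
Multiplier 10^1 → brown.
±0.5% tolerance → green.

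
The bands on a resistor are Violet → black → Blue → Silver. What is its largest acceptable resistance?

Violet → 7 (first significant figure)
Black → 0 (second significant figure)
Blue → ×10^6 multiplier
Silver → ±10% tolerance
70 × 1000000 = 70000000 Ω
Largest = 70000000 × (1 + 10/100) = 77000000 Ω.

77000000 Ω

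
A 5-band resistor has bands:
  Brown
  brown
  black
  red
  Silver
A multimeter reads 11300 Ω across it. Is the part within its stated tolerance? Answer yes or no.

yes

Brown → 1 (first significant figure)
Brown → 1 (second significant figure)
Black → 0 (third significant figure)
Red → ×10^2 multiplier
Silver → ±10% tolerance
110 × 100 = 11000 Ω
Allowed range: 9900 Ω to 12100 Ω.
11300 Ω lies inside that range.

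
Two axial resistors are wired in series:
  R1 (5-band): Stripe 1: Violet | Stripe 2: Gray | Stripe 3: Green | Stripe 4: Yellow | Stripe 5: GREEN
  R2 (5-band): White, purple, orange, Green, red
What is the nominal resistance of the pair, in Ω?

R1: violet, grey, green → 785; yellow ×10^4 → 7850000 Ω.
R2: white, violet, orange → 973; green ×10^5 → 97300000 Ω.
Series: 7850000 + 97300000 = 105150000 Ω.

105150000 Ω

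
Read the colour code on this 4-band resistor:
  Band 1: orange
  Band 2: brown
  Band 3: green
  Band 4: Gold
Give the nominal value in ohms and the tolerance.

3100000 Ω ±5%

Orange → 3 (first significant figure)
Brown → 1 (second significant figure)
Green → ×10^5 multiplier
Gold → ±5% tolerance
31 × 100000 = 3100000 Ω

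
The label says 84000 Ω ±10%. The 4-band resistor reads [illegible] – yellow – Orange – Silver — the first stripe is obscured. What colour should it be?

grey

84000 Ω = 84 × 10^3.
The first band gives digit 8 of the significand, and 8 is grey.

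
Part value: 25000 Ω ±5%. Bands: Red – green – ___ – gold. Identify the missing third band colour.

orange

25000 Ω = 25 × 10^3.
The third band is the multiplier, 10^3, which is orange.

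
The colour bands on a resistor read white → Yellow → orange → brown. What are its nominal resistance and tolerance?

94000 Ω ±1%

White → 9 (first significant figure)
Yellow → 4 (second significant figure)
Orange → ×10^3 multiplier
Brown → ±1% tolerance
94 × 1000 = 94000 Ω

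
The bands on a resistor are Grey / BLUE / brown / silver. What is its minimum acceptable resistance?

Grey → 8 (first significant figure)
Blue → 6 (second significant figure)
Brown → ×10 multiplier
Silver → ±10% tolerance
86 × 10 = 860 Ω
Minimum = 860 × (1 − 10/100) = 774 Ω.

774 Ω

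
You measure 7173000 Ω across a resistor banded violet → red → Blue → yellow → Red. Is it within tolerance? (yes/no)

yes

Violet → 7 (first significant figure)
Red → 2 (second significant figure)
Blue → 6 (third significant figure)
Yellow → ×10^4 multiplier
Red → ±2% tolerance
726 × 10000 = 7260000 Ω
Allowed range: 7114800 Ω to 7405200 Ω.
7173000 Ω lies inside that range.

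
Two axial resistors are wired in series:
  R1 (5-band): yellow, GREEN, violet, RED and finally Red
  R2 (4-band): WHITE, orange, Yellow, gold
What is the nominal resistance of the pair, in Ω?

R1: yellow, green, violet → 457; red ×10^2 → 45700 Ω.
R2: white, orange → 93; yellow ×10^4 → 930000 Ω.
Series: 45700 + 930000 = 975700 Ω.

975700 Ω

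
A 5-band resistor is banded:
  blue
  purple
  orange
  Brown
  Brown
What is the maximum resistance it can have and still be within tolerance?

Blue → 6 (first significant figure)
Violet → 7 (second significant figure)
Orange → 3 (third significant figure)
Brown → ×10 multiplier
Brown → ±1% tolerance
673 × 10 = 6730 Ω
Maximum = 6730 × (1 + 1/100) = 6797.3 Ω.

6797.3 Ω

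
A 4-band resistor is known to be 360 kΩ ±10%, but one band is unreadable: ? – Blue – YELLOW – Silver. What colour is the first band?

orange

360000 Ω = 36 × 10^4.
The first band gives digit 3 of the significand, and 3 is orange.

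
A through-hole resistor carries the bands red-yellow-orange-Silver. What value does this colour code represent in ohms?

Red → 2 (first significant figure)
Yellow → 4 (second significant figure)
Orange → ×10^3 multiplier
24 × 1000 = 24000 Ω

24000 Ω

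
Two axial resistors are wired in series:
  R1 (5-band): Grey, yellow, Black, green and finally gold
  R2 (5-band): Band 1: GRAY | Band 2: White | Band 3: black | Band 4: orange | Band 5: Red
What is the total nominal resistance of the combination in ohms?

84890000 Ω

R1: grey, yellow, black → 840; green ×10^5 → 84000000 Ω.
R2: grey, white, black → 890; orange ×10^3 → 890000 Ω.
Series: 84000000 + 890000 = 84890000 Ω.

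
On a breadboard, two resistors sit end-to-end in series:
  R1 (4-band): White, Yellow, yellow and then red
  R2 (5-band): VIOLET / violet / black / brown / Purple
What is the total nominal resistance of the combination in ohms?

947700 Ω

R1: white, yellow → 94; yellow ×10^4 → 940000 Ω.
R2: violet, violet, black → 770; brown ×10 → 7700 Ω.
Series: 940000 + 7700 = 947700 Ω.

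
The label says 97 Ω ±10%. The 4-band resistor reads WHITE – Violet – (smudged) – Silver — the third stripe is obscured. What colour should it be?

black

97 Ω = 97 × 10^0.
The third band is the multiplier, 10^0, which is black.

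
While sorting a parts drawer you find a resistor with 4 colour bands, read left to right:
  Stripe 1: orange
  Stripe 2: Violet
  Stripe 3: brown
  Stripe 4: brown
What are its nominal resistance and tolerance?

Orange → 3 (first significant figure)
Violet → 7 (second significant figure)
Brown → ×10 multiplier
Brown → ±1% tolerance
37 × 10 = 370 Ω

370 Ω ±1%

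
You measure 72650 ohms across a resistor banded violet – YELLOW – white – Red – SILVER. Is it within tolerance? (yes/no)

yes

Violet → 7 (first significant figure)
Yellow → 4 (second significant figure)
White → 9 (third significant figure)
Red → ×10^2 multiplier
Silver → ±10% tolerance
749 × 100 = 74900 Ω
Allowed range: 67410 Ω to 82390 Ω.
72650 ohms lies inside that range.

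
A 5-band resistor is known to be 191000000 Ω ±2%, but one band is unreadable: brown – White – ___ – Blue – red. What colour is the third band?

191000000 Ω = 191 × 10^6.
The third band gives digit 1 of the significand, and 1 is brown.

brown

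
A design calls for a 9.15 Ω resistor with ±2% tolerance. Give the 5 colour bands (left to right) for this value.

white, brown, green, silver, red

9.15 Ω = 915 × 10^-2.
9 → white
1 → brown
5 → green
Multiplier 10^-2 → silver.
±2% tolerance → red.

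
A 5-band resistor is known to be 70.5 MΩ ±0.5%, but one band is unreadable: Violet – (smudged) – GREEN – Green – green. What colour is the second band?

black

70500000 Ω = 705 × 10^5.
The second band gives digit 0 of the significand, and 0 is black.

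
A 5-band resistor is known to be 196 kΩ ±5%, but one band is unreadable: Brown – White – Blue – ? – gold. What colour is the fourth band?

196000 Ω = 196 × 10^3.
The fourth band is the multiplier, 10^3, which is orange.

orange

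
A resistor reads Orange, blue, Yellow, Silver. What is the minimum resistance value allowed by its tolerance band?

Orange → 3 (first significant figure)
Blue → 6 (second significant figure)
Yellow → ×10^4 multiplier
Silver → ±10% tolerance
36 × 10000 = 360000 Ω
Minimum = 360000 × (1 − 10/100) = 324000 Ω.

324000 Ω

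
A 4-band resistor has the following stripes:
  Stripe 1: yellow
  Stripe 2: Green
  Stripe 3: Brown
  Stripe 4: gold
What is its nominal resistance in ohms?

Yellow → 4 (first significant figure)
Green → 5 (second significant figure)
Brown → ×10 multiplier
45 × 10 = 450 Ω

450 Ω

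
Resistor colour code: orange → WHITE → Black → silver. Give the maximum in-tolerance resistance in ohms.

Orange → 3 (first significant figure)
White → 9 (second significant figure)
Black → ×1 multiplier
Silver → ±10% tolerance
39 × 1 = 39 Ω
Maximum = 39 × (1 + 10/100) = 42.9 Ω.

42.9 Ω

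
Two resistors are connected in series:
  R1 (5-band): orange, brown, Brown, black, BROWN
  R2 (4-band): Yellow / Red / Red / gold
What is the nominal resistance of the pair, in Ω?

4511 Ω

R1: orange, brown, brown → 311; black ×1 → 311 Ω.
R2: yellow, red → 42; red ×10^2 → 4200 Ω.
Series: 311 + 4200 = 4511 Ω.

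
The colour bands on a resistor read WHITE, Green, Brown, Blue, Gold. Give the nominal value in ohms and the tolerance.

951000000 Ω ±5%

White → 9 (first significant figure)
Green → 5 (second significant figure)
Brown → 1 (third significant figure)
Blue → ×10^6 multiplier
Gold → ±5% tolerance
951 × 1000000 = 951000000 Ω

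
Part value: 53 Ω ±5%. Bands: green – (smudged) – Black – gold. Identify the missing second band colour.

orange

53 Ω = 53 × 10^0.
The second band gives digit 3 of the significand, and 3 is orange.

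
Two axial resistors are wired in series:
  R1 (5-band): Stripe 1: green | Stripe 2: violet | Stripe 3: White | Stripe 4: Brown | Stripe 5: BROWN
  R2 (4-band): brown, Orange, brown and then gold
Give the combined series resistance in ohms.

5920 Ω

R1: green, violet, white → 579; brown ×10 → 5790 Ω.
R2: brown, orange → 13; brown ×10 → 130 Ω.
Series: 5790 + 130 = 5920 Ω.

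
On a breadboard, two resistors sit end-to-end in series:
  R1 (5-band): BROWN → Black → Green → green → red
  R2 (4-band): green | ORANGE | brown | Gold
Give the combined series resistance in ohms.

10500530 Ω

R1: brown, black, green → 105; green ×10^5 → 10500000 Ω.
R2: green, orange → 53; brown ×10 → 530 Ω.
Series: 10500000 + 530 = 10500530 Ω.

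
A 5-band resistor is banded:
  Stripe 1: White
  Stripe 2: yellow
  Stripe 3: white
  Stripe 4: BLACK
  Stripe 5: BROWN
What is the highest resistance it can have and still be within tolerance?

White → 9 (first significant figure)
Yellow → 4 (second significant figure)
White → 9 (third significant figure)
Black → ×1 multiplier
Brown → ±1% tolerance
949 × 1 = 949 Ω
Highest = 949 × (1 + 1/100) = 958.49 Ω.

958.49 Ω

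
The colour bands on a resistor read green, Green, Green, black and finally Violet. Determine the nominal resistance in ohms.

Green → 5 (first significant figure)
Green → 5 (second significant figure)
Green → 5 (third significant figure)
Black → ×1 multiplier
555 × 1 = 555 Ω

555 Ω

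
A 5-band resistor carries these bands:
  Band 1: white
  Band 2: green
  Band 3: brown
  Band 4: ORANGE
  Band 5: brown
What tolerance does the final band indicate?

±1%

The last band, brown, is the tolerance band.
Brown corresponds to ±1%.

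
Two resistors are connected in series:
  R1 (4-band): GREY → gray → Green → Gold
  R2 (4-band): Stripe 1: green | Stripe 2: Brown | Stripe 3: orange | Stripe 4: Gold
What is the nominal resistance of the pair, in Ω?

R1: grey, grey → 88; green ×10^5 → 8800000 Ω.
R2: green, brown → 51; orange ×10^3 → 51000 Ω.
Series: 8800000 + 51000 = 8851000 Ω.

8851000 Ω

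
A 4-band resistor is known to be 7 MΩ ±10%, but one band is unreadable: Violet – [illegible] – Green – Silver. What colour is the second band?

black

7000000 Ω = 70 × 10^5.
The second band gives digit 0 of the significand, and 0 is black.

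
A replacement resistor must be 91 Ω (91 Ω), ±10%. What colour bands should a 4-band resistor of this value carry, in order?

white, brown, black, silver

91 Ω = 91 × 10^0.
9 → white
1 → brown
Multiplier 10^0 → black.
±10% tolerance → silver.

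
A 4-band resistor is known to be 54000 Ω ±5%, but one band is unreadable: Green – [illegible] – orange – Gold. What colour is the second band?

54000 Ω = 54 × 10^3.
The second band gives digit 4 of the significand, and 4 is yellow.

yellow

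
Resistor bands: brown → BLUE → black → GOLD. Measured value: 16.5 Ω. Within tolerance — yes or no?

yes

Brown → 1 (first significant figure)
Blue → 6 (second significant figure)
Black → ×1 multiplier
Gold → ±5% tolerance
16 × 1 = 16 Ω
Allowed range: 15.2 Ω to 16.8 Ω.
16.5 Ω lies inside that range.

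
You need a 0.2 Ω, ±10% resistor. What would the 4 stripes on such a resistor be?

red, black, silver, silver

0.2 Ω = 20 × 10^-2.
2 → red
0 → black
Multiplier 10^-2 → silver.
±10% tolerance → silver.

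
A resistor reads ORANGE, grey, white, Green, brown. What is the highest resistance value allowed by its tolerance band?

Orange → 3 (first significant figure)
Grey → 8 (second significant figure)
White → 9 (third significant figure)
Green → ×10^5 multiplier
Brown → ±1% tolerance
389 × 100000 = 38900000 Ω
Highest = 38900000 × (1 + 1/100) = 39289000 Ω.

39289000 Ω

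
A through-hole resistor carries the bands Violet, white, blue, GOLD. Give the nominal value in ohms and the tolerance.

79000000 Ω ±5%

Violet → 7 (first significant figure)
White → 9 (second significant figure)
Blue → ×10^6 multiplier
Gold → ±5% tolerance
79 × 1000000 = 79000000 Ω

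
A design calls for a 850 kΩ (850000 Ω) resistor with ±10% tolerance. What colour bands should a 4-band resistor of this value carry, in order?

850000 Ω = 85 × 10^4.
8 → grey
5 → green
Multiplier 10^4 → yellow.
±10% tolerance → silver.

grey, green, yellow, silver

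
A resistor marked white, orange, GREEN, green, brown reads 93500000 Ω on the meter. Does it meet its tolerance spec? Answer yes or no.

White → 9 (first significant figure)
Orange → 3 (second significant figure)
Green → 5 (third significant figure)
Green → ×10^5 multiplier
Brown → ±1% tolerance
935 × 100000 = 93500000 Ω
Allowed range: 92565000 Ω to 94435000 Ω.
93500000 Ω lies inside that range.

yes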